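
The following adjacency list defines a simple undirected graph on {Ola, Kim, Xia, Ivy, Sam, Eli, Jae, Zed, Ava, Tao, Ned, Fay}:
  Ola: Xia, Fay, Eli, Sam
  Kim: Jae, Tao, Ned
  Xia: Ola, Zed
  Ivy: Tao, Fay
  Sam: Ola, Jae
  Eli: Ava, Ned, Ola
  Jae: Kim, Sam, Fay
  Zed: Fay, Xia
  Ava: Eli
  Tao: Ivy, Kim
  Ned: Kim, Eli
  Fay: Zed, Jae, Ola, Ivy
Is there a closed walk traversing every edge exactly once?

No

Degrees: Ola:4, Kim:3, Xia:2, Ivy:2, Sam:2, Eli:3, Jae:3, Zed:2, Ava:1, Tao:2, Ned:2, Fay:4
Kim, Eli, Jae, Ava have odd degree; an Eulerian circuit needs every degree to be even, so none exists.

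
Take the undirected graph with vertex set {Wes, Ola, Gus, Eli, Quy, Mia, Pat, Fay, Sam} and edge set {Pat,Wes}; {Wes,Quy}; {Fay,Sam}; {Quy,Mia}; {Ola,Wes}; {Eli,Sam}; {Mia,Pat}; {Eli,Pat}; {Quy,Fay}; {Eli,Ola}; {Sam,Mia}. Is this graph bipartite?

Yes

Color {Ola, Gus, Quy, Pat, Sam} black and {Wes, Eli, Mia, Fay} white. No edge joins two same-colored vertices, so the graph is bipartite.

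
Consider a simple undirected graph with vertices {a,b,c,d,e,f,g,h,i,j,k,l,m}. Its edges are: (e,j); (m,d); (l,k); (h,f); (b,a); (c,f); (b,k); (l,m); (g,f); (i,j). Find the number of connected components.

Component: {e, i, j}
Component: {c, f, g, h}
Component: {a, b, d, k, l, m}

3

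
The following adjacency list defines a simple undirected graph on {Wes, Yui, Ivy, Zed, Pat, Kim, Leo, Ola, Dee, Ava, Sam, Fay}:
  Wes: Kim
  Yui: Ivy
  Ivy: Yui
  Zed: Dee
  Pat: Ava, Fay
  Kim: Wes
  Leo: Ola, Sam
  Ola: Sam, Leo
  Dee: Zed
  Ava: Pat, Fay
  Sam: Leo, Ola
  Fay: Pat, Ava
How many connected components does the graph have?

5

Component: {Wes, Kim}
Component: {Yui, Ivy}
Component: {Zed, Dee}
Component: {Pat, Ava, Fay}
Component: {Leo, Ola, Sam}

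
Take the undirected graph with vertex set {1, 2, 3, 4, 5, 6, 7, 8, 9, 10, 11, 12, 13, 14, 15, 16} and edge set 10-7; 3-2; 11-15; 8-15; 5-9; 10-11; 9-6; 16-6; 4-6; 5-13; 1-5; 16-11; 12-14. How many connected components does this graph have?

Component: {2, 3}
Component: {12, 14}
Component: {1, 4, 5, 6, 7, 8, 9, 10, 11, 13, 15, 16}

3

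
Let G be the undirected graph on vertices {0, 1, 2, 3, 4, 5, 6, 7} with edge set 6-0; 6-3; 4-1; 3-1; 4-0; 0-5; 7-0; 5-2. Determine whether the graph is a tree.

No

|V| = 8, |E| = 8.
A tree on 8 vertices has exactly 7 edges; this graph has 8, so it contains a cycle and is not a tree.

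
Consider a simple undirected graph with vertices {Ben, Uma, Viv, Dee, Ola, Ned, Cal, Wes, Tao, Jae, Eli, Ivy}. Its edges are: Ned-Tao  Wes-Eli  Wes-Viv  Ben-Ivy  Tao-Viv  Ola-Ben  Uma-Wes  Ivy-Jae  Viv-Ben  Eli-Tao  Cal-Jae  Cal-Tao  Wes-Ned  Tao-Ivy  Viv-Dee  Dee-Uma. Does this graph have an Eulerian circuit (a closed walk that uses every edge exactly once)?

Degrees: Ben:3, Uma:2, Viv:4, Dee:2, Ola:1, Ned:2, Cal:2, Wes:4, Tao:5, Jae:2, Eli:2, Ivy:3
Vertices with odd degree: Ben, Ola, Tao, Ivy. An Eulerian circuit requires all degrees even.

No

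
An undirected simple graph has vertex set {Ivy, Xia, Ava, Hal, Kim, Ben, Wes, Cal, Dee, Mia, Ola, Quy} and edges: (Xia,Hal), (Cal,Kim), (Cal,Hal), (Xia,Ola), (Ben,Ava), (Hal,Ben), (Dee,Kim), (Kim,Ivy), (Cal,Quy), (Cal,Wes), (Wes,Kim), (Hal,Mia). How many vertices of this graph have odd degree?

Degrees: Ivy:1, Xia:2, Ava:1, Hal:4, Kim:4, Ben:2, Wes:2, Cal:4, Dee:1, Mia:1, Ola:1, Quy:1
Odd-degree vertices: Ivy, Ava, Dee, Mia, Ola, Quy.

6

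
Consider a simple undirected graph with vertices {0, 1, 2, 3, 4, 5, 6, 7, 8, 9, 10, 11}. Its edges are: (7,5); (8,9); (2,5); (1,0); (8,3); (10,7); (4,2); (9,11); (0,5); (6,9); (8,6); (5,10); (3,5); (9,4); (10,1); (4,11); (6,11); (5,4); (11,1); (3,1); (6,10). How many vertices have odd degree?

Degrees: 0:2, 1:4, 2:2, 3:3, 4:4, 5:6, 6:4, 7:2, 8:3, 9:4, 10:4, 11:4
Odd-degree vertices: 3, 8.

2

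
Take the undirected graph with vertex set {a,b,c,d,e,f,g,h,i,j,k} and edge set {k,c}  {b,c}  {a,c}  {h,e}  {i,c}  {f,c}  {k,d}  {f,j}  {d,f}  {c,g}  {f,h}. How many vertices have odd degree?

6

Degrees: a:1, b:1, c:6, d:2, e:1, f:4, g:1, h:2, i:1, j:1, k:2
Odd-degree vertices: a, b, e, g, i, j.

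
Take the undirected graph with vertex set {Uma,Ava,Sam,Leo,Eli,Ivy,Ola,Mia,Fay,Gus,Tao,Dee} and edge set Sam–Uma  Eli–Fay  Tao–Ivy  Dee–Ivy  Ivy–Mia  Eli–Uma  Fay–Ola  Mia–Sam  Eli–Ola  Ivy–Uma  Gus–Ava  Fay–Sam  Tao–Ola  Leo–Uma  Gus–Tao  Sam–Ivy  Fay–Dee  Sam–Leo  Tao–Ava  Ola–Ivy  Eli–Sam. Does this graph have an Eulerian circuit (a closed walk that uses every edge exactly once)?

Yes

Degrees: Uma:4, Ava:2, Sam:6, Leo:2, Eli:4, Ivy:6, Ola:4, Mia:2, Fay:4, Gus:2, Tao:4, Dee:2
All degrees are even and the non-isolated vertices are connected — an Eulerian circuit exists.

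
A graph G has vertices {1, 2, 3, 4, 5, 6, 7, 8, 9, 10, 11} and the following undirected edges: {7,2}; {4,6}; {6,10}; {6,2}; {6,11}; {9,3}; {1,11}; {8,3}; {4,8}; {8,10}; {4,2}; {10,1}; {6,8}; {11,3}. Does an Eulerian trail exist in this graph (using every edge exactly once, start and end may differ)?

No

Degrees: 1:2, 2:3, 3:3, 4:3, 5:0, 6:5, 7:1, 8:4, 9:1, 10:3, 11:3
Odd-degree vertices: 2, 3, 4, 6, 7, 9, 10, 11 (8 total).
An Eulerian trail requires 0 or 2 odd-degree vertices; here there are 8.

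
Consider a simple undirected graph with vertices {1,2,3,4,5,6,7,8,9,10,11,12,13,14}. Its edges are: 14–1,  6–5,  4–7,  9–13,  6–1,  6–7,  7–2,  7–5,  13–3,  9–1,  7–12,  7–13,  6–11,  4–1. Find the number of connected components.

Component: {8}
Component: {10}
Component: {1, 2, 3, 4, 5, 6, 7, 9, 11, 12, 13, 14}

3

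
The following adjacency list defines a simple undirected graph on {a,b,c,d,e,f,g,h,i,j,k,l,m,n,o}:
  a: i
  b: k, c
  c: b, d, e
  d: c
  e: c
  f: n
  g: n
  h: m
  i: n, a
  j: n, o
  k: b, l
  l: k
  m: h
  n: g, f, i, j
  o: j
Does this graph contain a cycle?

No

The graph has 15 vertices, 12 edges, and 3 connected components.
A forest on 15 vertices with 3 components has exactly 12 edges, which matches — so no cycle.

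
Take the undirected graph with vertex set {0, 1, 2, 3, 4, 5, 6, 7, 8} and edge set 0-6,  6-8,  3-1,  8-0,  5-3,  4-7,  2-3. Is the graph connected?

No

Component: {4, 7}
Component: {0, 6, 8}
Component: {1, 2, 3, 5}
There are 3 separate components, so the graph is not connected.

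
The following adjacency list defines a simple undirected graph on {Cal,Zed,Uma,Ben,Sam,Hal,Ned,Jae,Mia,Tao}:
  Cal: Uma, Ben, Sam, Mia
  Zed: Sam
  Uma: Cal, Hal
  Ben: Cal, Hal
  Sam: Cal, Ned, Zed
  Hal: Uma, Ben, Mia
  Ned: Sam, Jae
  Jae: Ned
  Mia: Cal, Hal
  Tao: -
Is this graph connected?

No

Component: {Tao}
Component: {Cal, Zed, Uma, Ben, Sam, Hal, Ned, Jae, Mia}
No edge joins these 2 groups, so the graph is disconnected.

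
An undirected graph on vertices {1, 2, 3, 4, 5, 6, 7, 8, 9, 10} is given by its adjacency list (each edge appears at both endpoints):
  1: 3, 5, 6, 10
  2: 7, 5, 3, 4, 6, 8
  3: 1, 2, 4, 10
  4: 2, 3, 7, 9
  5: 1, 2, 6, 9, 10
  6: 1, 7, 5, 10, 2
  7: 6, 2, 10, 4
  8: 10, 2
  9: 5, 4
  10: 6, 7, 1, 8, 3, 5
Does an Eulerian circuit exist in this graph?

No

Degrees: 1:4, 2:6, 3:4, 4:4, 5:5, 6:5, 7:4, 8:2, 9:2, 10:6
5, 6 have odd degree; an Eulerian circuit needs every degree to be even, so none exists.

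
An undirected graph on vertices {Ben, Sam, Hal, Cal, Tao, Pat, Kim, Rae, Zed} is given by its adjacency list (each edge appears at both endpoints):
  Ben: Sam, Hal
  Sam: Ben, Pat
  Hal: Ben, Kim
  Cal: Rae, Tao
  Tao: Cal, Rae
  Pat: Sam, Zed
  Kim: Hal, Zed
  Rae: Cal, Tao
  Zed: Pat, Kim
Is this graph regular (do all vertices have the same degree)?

Degrees: Ben:2, Sam:2, Hal:2, Cal:2, Tao:2, Pat:2, Kim:2, Rae:2, Zed:2
Every vertex has degree 2, so the graph is 2-regular.

Yes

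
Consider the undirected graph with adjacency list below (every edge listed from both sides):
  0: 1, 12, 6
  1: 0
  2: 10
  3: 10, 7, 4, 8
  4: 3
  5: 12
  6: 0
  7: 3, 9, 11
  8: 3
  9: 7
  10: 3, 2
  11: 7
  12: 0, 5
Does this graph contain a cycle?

The graph has 13 vertices, 11 edges, and 2 connected components.
A forest on 13 vertices with 2 components has exactly 11 edges, which matches — so no cycle.

No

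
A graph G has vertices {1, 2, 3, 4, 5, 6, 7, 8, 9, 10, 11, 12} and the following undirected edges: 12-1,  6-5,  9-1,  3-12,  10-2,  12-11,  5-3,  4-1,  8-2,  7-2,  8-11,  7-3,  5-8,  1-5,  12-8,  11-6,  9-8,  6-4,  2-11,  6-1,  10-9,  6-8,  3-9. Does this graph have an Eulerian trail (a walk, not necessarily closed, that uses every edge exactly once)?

Yes

Degrees: 1:5, 2:4, 3:4, 4:2, 5:4, 6:5, 7:2, 8:6, 9:4, 10:2, 11:4, 12:4
Odd-degree vertices: 1, 6 (2 total).
The non-isolated vertices are connected and exactly 2 have odd degree, so an Eulerian trail exists (from 1 to 6).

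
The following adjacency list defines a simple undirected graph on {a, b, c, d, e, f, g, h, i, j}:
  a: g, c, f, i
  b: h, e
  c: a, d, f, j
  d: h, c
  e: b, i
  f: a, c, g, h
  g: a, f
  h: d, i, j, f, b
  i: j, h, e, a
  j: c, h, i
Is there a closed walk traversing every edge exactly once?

Degrees: a:4, b:2, c:4, d:2, e:2, f:4, g:2, h:5, i:4, j:3
h, j have odd degree; an Eulerian circuit needs every degree to be even, so none exists.

No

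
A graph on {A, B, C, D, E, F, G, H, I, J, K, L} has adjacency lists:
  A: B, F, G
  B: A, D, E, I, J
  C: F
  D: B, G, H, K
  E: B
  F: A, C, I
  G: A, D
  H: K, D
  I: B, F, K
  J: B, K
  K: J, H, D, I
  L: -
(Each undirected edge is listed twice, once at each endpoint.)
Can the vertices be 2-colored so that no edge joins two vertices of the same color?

The cycle D-H-K-D has length 3, which is odd, so the graph is not bipartite.

No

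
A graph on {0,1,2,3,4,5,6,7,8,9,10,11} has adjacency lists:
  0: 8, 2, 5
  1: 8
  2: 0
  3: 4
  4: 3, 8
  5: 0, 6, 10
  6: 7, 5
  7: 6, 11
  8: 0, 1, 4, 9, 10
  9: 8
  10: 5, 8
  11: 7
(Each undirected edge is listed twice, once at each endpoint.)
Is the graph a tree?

No

|V| = 12, |E| = 12.
Connected but with 12 > 11 edges, so it has a cycle and is not a tree.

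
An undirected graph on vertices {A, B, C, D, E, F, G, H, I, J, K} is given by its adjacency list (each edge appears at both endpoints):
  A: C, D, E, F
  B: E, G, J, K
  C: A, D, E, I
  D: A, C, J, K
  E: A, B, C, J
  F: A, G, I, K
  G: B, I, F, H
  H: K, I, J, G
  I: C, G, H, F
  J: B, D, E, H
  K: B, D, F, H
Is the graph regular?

Degrees: A:4, B:4, C:4, D:4, E:4, F:4, G:4, H:4, I:4, J:4, K:4
Every vertex has degree 4, so the graph is 4-regular.

Yes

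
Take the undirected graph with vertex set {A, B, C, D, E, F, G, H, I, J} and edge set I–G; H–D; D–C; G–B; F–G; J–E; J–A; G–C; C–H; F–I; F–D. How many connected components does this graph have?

2

Component: {A, E, J}
Component: {B, C, D, F, G, H, I}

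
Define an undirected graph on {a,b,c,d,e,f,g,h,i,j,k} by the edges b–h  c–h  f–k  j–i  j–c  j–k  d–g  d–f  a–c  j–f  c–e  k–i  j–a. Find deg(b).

Neighbors of b: h.

1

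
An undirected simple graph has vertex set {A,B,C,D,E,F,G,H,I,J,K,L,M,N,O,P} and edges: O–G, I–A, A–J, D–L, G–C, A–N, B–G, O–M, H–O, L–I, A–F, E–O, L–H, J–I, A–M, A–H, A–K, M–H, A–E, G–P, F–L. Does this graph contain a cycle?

Yes

The graph has 16 vertices, 21 edges, and 1 connected component.
One cycle is A-H-O-E-A.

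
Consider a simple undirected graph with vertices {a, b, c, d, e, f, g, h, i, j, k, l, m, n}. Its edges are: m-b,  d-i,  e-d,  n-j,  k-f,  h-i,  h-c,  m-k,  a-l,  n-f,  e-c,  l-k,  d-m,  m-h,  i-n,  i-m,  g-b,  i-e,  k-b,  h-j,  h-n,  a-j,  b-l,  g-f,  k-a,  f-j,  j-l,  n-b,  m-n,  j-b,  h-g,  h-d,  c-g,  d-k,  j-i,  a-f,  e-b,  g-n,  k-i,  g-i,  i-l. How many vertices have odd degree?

10

Degrees: a:4, b:7, c:3, d:5, e:4, f:5, g:6, h:7, i:9, j:7, k:7, l:5, m:6, n:7
Odd-degree vertices: b, c, d, f, h, i, j, k, l, n.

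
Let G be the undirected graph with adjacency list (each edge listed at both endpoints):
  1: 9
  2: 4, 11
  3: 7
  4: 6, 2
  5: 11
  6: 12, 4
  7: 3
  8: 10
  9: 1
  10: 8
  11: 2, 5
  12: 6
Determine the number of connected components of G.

4

Component: {1, 9}
Component: {3, 7}
Component: {8, 10}
Component: {2, 4, 5, 6, 11, 12}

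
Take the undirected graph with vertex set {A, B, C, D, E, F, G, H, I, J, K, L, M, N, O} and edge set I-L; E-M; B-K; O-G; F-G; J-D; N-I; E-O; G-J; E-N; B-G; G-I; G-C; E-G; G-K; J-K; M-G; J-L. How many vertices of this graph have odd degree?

Degrees: A:0, B:2, C:1, D:1, E:4, F:1, G:9, H:0, I:3, J:4, K:3, L:2, M:2, N:2, O:2
Odd-degree vertices: C, D, F, G, I, K.

6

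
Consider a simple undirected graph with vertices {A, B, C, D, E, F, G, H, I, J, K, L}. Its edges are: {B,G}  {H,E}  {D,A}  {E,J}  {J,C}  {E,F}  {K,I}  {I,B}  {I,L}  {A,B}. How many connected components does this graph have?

Component: {C, E, F, H, J}
Component: {A, B, D, G, I, K, L}

2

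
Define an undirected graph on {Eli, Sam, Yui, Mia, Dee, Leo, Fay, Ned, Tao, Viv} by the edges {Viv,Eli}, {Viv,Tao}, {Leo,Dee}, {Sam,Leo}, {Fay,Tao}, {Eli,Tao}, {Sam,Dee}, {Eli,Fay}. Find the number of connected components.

Component: {Yui}
Component: {Mia}
Component: {Ned}
Component: {Sam, Dee, Leo}
Component: {Eli, Fay, Tao, Viv}

5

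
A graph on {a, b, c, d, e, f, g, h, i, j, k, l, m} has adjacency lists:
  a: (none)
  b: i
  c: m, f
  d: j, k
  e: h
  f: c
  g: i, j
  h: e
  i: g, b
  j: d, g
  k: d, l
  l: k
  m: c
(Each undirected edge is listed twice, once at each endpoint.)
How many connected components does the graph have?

4

Component: {a}
Component: {e, h}
Component: {c, f, m}
Component: {b, d, g, i, j, k, l}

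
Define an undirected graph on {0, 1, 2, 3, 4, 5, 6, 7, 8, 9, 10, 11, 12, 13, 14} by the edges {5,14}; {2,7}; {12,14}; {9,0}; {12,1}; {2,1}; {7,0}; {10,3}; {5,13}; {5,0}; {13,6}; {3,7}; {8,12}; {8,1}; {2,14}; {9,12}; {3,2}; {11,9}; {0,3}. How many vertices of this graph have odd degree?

Degrees: 0:4, 1:3, 2:4, 3:4, 4:0, 5:3, 6:1, 7:3, 8:2, 9:3, 10:1, 11:1, 12:4, 13:2, 14:3
Odd-degree vertices: 1, 5, 6, 7, 9, 10, 11, 14.

8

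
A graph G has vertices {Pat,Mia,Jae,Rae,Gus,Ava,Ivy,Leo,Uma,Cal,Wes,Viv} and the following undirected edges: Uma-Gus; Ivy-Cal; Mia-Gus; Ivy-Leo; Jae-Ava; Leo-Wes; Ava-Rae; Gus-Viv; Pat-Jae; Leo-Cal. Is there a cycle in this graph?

Yes

The graph has 12 vertices, 10 edges, and 3 connected components.
Since 10 > 12 - 3, a cycle must exist; for instance Ivy-Cal-Leo-Ivy.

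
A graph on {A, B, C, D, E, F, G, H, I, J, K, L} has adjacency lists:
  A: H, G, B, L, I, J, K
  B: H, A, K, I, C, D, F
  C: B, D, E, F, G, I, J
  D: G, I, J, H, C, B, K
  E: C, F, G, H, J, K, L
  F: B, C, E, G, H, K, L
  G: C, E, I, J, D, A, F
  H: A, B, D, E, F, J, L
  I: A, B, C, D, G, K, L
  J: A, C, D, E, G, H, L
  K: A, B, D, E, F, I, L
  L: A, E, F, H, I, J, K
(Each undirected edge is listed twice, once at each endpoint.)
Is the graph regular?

Yes

Degrees: A:7, B:7, C:7, D:7, E:7, F:7, G:7, H:7, I:7, J:7, K:7, L:7
All degrees equal 7; the graph is regular.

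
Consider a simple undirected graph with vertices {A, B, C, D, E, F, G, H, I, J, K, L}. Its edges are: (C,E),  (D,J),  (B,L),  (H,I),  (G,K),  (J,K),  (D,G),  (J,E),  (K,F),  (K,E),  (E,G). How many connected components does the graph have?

4

Component: {A}
Component: {B, L}
Component: {H, I}
Component: {C, D, E, F, G, J, K}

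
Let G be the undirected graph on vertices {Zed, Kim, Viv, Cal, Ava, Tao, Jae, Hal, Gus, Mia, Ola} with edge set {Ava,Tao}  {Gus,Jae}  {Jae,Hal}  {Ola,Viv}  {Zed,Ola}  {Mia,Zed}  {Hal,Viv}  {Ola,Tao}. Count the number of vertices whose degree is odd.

Degrees: Zed:2, Kim:0, Viv:2, Cal:0, Ava:1, Tao:2, Jae:2, Hal:2, Gus:1, Mia:1, Ola:3
Odd-degree vertices: Ava, Gus, Mia, Ola.

4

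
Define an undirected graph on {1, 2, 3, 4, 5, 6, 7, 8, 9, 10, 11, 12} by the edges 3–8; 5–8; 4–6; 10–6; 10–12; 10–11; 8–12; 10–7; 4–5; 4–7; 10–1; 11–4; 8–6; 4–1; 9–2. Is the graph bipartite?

Color {4, 8, 9, 10} black and {1, 2, 3, 5, 6, 7, 11, 12} white. No edge joins two same-colored vertices, so the graph is bipartite.

Yes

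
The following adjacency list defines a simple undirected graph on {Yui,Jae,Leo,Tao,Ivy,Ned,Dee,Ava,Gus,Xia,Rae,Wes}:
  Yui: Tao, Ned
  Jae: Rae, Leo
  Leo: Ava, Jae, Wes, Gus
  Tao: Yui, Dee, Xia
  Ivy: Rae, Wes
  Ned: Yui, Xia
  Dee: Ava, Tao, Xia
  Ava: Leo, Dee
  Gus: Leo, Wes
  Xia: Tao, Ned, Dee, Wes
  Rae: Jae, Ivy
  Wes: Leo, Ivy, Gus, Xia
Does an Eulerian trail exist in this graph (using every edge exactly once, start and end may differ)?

Yes

Degrees: Yui:2, Jae:2, Leo:4, Tao:3, Ivy:2, Ned:2, Dee:3, Ava:2, Gus:2, Xia:4, Rae:2, Wes:4
Odd-degree vertices: Tao, Dee (2 total).
With 2 odd-degree vertices and all edges in one connected piece, an Eulerian trail exists (from Tao to Dee).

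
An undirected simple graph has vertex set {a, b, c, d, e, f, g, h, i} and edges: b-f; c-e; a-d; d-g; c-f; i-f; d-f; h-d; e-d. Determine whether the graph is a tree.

The graph has 9 vertices and 9 edges.
A tree on 9 vertices has exactly 8 edges; this graph has 9, so it contains a cycle and is not a tree.

No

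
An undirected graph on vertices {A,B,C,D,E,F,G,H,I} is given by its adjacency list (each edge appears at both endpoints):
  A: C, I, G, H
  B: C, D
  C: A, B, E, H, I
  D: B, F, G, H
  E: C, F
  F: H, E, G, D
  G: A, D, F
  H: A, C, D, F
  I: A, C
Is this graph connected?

Yes

Starting from A and exploring outward reaches every vertex (A, I, H, C, G, D, F, B, E); the graph is connected.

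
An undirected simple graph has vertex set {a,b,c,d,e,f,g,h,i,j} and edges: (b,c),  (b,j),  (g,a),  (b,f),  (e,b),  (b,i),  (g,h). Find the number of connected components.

Component: {d}
Component: {a, g, h}
Component: {b, c, e, f, i, j}

3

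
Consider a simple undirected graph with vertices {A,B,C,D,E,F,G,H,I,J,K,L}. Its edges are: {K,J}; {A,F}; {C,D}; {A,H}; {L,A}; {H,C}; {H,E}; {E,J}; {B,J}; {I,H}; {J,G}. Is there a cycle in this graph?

No

The graph has 12 vertices, 11 edges, and 1 connected component.
Since 11 = 12 - 1, the graph is a forest and contains no cycle.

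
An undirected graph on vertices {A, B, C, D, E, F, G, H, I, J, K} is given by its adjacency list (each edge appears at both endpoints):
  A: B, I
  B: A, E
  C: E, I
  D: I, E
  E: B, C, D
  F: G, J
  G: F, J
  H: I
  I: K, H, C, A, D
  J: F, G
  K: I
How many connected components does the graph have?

Component: {F, G, J}
Component: {A, B, C, D, E, H, I, K}

2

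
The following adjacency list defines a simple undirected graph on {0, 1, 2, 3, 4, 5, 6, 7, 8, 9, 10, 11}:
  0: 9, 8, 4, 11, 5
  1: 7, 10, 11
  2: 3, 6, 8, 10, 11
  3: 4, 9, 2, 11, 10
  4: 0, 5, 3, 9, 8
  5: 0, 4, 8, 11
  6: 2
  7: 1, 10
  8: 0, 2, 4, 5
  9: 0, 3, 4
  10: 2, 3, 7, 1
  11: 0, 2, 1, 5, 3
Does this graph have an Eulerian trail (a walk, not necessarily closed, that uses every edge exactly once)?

Degrees: 0:5, 1:3, 2:5, 3:5, 4:5, 5:4, 6:1, 7:2, 8:4, 9:3, 10:4, 11:5
Odd-degree vertices: 0, 1, 2, 3, 4, 6, 9, 11 (8 total).
With 8 odd-degree vertices (more than two), no single trail can use every edge.

No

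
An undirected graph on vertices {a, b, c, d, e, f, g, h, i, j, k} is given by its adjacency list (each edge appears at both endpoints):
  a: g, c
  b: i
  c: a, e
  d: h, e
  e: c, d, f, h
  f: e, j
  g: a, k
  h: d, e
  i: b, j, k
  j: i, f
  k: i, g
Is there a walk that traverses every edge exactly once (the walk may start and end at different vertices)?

Yes

Degrees: a:2, b:1, c:2, d:2, e:4, f:2, g:2, h:2, i:3, j:2, k:2
Odd-degree vertices: b, i (2 total).
The non-isolated vertices are connected and exactly 2 have odd degree, so an Eulerian trail exists (from b to i).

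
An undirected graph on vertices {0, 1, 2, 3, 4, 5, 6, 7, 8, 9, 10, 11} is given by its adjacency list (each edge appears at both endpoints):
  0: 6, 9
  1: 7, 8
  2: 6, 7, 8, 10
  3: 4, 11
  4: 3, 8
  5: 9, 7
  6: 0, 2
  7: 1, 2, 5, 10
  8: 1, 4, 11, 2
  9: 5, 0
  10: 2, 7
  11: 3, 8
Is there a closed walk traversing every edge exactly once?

Degrees: 0:2, 1:2, 2:4, 3:2, 4:2, 5:2, 6:2, 7:4, 8:4, 9:2, 10:2, 11:2
All degrees are even and the non-isolated vertices are connected — an Eulerian circuit exists.

Yes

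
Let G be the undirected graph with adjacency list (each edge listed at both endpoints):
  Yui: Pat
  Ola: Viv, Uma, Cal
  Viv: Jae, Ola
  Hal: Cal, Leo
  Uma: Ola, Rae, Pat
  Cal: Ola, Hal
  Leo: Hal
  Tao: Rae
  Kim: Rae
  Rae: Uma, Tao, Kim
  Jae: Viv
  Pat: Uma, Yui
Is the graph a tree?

The graph has 12 vertices and 11 edges.
Connected and |E| = |V| - 1, which characterizes a tree.

Yes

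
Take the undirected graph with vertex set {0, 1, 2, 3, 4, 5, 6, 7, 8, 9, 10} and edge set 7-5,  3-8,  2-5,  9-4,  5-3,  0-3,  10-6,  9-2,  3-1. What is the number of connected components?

Component: {6, 10}
Component: {0, 1, 2, 3, 4, 5, 7, 8, 9}

2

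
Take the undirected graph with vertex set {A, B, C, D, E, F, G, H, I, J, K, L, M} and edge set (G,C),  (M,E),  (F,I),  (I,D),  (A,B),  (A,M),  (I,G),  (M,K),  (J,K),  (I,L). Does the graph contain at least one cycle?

|V| = 13, |E| = 10, number of components = 3.
A forest on 13 vertices with 3 components has exactly 10 edges, which matches — so no cycle.

No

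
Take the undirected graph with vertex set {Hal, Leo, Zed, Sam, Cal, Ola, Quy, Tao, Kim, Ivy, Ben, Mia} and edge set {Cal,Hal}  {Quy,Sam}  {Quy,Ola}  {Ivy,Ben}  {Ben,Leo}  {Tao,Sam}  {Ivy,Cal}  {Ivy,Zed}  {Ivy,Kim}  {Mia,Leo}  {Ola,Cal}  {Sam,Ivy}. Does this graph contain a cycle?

|V| = 12, |E| = 12, number of components = 1.
Since 12 > 12 - 1, a cycle must exist; for instance Cal-Ivy-Sam-Quy-Ola-Cal.

Yes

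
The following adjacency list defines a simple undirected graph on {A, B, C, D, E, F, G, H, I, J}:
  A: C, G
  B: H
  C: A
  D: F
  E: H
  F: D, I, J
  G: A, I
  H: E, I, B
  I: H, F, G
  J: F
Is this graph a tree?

The graph has 10 vertices and 9 edges.
Connected and |E| = |V| - 1, which characterizes a tree.

Yes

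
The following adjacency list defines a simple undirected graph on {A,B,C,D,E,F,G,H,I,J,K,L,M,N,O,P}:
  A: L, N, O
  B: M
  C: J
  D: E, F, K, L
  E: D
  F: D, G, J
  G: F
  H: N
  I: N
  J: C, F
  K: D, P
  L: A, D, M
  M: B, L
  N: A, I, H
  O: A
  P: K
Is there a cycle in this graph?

No

The graph has 16 vertices, 15 edges, and 1 connected component.
Since 15 = 16 - 1, the graph is a forest and contains no cycle.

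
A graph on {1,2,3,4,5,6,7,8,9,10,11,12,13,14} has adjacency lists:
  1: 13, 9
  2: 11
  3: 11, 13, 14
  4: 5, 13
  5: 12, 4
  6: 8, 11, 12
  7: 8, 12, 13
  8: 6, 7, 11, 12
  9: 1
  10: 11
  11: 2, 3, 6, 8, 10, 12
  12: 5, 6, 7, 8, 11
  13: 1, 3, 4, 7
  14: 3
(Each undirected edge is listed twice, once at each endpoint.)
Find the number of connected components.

Component: {1, 2, 3, 4, 5, 6, 7, 8, 9, 10, 11, 12, 13, 14}

1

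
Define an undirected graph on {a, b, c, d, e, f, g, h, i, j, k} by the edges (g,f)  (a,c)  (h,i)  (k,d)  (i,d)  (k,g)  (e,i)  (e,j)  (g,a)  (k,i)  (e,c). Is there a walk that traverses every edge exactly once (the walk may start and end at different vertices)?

Degrees: a:2, b:0, c:2, d:2, e:3, f:1, g:3, h:1, i:4, j:1, k:3
Odd-degree vertices: e, f, g, h, j, k (6 total).
An Eulerian trail requires 0 or 2 odd-degree vertices; here there are 6.

No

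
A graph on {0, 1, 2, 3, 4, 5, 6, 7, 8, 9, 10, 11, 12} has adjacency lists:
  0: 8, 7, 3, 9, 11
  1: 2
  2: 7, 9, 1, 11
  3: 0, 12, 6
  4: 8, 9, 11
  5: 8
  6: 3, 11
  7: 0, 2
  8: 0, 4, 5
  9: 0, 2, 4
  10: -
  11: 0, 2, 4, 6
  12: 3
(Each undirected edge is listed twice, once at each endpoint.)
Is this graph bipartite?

Partition the vertices as {1, 3, 7, 8, 9, 10, 11} vs {0, 2, 4, 5, 6, 12}. Each listed edge has one endpoint in each part, so the graph is bipartite.

Yes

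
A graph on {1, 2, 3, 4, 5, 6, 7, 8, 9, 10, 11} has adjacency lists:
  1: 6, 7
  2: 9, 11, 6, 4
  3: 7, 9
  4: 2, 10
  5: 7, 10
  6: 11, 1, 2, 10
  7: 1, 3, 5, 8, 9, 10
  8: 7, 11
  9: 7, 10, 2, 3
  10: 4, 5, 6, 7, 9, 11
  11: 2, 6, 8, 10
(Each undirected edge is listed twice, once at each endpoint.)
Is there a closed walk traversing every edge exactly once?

Yes

Degrees: 1:2, 2:4, 3:2, 4:2, 5:2, 6:4, 7:6, 8:2, 9:4, 10:6, 11:4
All degrees are even and the non-isolated vertices are connected — an Eulerian circuit exists.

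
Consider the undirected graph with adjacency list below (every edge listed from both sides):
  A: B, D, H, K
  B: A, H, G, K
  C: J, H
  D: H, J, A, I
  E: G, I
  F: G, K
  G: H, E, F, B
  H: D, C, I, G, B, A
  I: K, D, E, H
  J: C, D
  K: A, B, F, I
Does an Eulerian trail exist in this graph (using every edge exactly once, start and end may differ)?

Yes

Degrees: A:4, B:4, C:2, D:4, E:2, F:2, G:4, H:6, I:4, J:2, K:4
Odd-degree vertices: none (0 total).
The non-isolated vertices are connected and exactly 0 have odd degree, so an Eulerian trail exists.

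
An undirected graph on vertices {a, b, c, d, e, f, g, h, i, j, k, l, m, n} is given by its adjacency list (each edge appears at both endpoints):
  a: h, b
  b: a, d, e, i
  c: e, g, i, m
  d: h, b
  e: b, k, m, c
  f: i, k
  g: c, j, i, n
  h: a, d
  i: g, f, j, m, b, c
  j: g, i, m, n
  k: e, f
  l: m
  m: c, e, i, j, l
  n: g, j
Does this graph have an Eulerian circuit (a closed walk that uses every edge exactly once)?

No

Degrees: a:2, b:4, c:4, d:2, e:4, f:2, g:4, h:2, i:6, j:4, k:2, l:1, m:5, n:2
l, m have odd degree; an Eulerian circuit needs every degree to be even, so none exists.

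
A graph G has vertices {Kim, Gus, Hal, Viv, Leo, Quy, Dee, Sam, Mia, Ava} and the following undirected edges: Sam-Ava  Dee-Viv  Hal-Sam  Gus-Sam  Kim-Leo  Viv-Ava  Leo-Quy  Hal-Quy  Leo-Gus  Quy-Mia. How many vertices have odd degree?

6

Degrees: Kim:1, Gus:2, Hal:2, Viv:2, Leo:3, Quy:3, Dee:1, Sam:3, Mia:1, Ava:2
Odd-degree vertices: Kim, Leo, Quy, Dee, Sam, Mia.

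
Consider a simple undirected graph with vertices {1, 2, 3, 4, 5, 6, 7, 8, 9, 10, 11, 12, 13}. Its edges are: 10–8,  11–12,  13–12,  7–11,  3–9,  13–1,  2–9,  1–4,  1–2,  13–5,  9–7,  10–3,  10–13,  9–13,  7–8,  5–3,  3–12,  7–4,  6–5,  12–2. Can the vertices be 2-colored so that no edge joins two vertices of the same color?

The cycle 9-7-4-1-13-9 has length 5, which is odd, so the graph is not bipartite.

No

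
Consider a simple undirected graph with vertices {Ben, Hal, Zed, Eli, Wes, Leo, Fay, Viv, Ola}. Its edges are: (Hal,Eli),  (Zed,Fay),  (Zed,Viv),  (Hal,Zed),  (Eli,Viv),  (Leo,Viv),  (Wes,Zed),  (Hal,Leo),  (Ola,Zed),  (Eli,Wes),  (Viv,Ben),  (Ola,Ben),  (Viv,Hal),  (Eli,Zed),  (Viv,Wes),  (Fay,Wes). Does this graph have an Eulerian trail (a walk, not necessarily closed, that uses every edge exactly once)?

Degrees: Ben:2, Hal:4, Zed:6, Eli:4, Wes:4, Leo:2, Fay:2, Viv:6, Ola:2
Odd-degree vertices: none (0 total).
With 0 odd-degree vertices and all edges in one connected piece, an Eulerian trail exists.

Yes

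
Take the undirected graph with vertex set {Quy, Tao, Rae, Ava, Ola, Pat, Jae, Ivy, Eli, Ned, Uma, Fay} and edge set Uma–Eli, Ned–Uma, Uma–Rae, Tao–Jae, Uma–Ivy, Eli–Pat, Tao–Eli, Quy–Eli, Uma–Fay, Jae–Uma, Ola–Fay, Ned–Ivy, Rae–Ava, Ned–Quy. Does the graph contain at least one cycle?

Yes

|V| = 12, |E| = 14, number of components = 1.
Since 14 > 12 - 1, a cycle must exist; for instance Eli-Uma-Jae-Tao-Eli.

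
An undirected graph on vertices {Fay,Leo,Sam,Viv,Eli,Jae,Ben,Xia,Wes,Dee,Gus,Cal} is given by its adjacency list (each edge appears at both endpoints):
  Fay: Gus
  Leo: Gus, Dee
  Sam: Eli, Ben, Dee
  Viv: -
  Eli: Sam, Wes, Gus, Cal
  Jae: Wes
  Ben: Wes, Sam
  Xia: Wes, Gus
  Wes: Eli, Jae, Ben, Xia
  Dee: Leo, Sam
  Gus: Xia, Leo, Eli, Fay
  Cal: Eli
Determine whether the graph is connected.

No

Component: {Viv}
Component: {Fay, Leo, Sam, Eli, Jae, Ben, Xia, Wes, Dee, Gus, Cal}
No edge joins these 2 groups, so the graph is disconnected.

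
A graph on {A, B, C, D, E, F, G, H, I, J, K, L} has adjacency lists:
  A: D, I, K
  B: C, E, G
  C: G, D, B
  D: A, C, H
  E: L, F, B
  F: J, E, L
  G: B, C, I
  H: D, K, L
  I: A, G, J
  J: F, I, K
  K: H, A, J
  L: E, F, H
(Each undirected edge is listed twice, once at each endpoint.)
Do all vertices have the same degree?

Yes

Degrees: A:3, B:3, C:3, D:3, E:3, F:3, G:3, H:3, I:3, J:3, K:3, L:3
All degrees equal 3; the graph is regular.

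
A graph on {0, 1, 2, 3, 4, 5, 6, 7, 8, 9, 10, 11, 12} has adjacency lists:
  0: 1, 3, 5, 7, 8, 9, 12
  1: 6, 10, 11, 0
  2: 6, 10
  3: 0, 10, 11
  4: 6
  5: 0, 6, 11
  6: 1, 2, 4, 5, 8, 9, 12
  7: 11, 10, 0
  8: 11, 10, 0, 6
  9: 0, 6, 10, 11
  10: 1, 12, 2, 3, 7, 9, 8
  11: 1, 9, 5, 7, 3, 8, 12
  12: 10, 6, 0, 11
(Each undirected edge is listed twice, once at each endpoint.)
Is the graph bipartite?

Yes

Color {1, 2, 3, 4, 5, 7, 8, 9, 12} black and {0, 6, 10, 11} white. No edge joins two same-colored vertices, so the graph is bipartite.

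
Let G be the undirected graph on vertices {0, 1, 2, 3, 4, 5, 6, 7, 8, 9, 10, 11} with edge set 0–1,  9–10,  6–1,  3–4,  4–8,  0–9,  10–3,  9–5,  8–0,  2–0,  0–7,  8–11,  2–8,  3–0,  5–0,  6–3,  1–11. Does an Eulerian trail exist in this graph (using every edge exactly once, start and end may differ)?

Degrees: 0:7, 1:3, 2:2, 3:4, 4:2, 5:2, 6:2, 7:1, 8:4, 9:3, 10:2, 11:2
Odd-degree vertices: 0, 1, 7, 9 (4 total).
An Eulerian trail requires 0 or 2 odd-degree vertices; here there are 4.

No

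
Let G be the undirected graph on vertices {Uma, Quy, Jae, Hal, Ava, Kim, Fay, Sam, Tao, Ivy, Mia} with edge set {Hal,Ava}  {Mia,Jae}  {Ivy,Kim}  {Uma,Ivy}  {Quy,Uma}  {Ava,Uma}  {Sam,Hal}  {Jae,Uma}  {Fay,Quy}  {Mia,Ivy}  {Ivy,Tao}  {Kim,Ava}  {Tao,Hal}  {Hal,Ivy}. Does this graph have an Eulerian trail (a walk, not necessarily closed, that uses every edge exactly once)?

Degrees: Uma:4, Quy:2, Jae:2, Hal:4, Ava:3, Kim:2, Fay:1, Sam:1, Tao:2, Ivy:5, Mia:2
Odd-degree vertices: Ava, Fay, Sam, Ivy (4 total).
With 4 odd-degree vertices (more than two), no single trail can use every edge.

No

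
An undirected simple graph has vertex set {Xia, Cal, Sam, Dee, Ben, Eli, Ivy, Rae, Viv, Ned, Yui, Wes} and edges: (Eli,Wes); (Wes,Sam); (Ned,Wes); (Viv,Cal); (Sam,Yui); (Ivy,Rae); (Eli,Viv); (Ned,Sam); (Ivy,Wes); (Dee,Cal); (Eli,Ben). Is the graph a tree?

The graph has 12 vertices and 11 edges.
It is not connected, so it is not a tree.

No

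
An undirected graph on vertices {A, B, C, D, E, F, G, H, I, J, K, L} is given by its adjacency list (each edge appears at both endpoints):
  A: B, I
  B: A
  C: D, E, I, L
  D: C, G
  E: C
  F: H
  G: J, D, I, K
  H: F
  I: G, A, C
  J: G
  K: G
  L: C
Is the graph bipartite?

Yes

Color {B, D, E, H, I, J, K, L} black and {A, C, F, G} white. No edge joins two same-colored vertices, so the graph is bipartite.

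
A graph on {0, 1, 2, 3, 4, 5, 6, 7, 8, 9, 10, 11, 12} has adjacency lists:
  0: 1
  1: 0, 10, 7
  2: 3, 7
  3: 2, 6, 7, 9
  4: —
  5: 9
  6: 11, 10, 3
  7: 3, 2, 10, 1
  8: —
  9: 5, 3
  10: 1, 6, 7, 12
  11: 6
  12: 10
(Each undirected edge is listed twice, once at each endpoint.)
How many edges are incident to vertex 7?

4

Neighbors of 7: 1, 2, 3, 10.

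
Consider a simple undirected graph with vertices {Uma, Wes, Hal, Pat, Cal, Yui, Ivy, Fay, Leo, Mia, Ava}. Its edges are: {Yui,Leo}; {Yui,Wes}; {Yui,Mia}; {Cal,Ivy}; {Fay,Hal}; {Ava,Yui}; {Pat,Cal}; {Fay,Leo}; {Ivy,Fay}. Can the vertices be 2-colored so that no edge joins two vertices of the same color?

Partition the vertices as {Uma, Cal, Yui, Fay} vs {Wes, Hal, Pat, Ivy, Leo, Mia, Ava}. Each listed edge has one endpoint in each part, so the graph is bipartite.

Yes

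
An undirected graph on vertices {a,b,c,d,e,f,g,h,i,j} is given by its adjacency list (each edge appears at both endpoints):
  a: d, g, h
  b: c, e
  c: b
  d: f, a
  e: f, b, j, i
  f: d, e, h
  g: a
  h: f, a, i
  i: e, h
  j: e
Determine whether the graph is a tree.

No

|V| = 10, |E| = 11.
Connected but with 11 > 9 edges, so it has a cycle and is not a tree.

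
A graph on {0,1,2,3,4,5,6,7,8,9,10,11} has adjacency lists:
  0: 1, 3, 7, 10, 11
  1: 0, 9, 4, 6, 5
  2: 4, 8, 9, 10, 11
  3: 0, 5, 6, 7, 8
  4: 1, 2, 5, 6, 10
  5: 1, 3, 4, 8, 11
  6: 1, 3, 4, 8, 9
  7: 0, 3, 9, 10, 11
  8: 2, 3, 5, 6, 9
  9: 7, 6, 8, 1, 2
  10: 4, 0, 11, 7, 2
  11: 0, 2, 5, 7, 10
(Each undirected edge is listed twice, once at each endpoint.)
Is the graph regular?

Yes

Degrees: 0:5, 1:5, 2:5, 3:5, 4:5, 5:5, 6:5, 7:5, 8:5, 9:5, 10:5, 11:5
Every vertex has degree 5, so the graph is 5-regular.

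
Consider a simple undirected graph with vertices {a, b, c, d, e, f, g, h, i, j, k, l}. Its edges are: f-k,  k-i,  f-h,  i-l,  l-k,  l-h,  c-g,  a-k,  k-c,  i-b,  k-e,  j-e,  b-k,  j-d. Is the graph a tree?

No

|V| = 12, |E| = 14.
Connected but with 14 > 11 edges, so it has a cycle and is not a tree.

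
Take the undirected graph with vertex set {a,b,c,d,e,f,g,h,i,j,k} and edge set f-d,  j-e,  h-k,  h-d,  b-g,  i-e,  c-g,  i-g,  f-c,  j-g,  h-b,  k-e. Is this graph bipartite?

Yes

Color {a, e, f, g, h} black and {b, c, d, i, j, k} white. No edge joins two same-colored vertices, so the graph is bipartite.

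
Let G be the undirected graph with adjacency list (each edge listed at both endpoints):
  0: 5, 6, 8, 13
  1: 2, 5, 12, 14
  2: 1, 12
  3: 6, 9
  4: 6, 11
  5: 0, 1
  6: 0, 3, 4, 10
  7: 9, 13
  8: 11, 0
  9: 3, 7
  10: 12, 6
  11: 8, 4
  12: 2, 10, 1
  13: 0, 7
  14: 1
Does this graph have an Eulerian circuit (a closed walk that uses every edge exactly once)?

Degrees: 0:4, 1:4, 2:2, 3:2, 4:2, 5:2, 6:4, 7:2, 8:2, 9:2, 10:2, 11:2, 12:3, 13:2, 14:1
12, 14 have odd degree; an Eulerian circuit needs every degree to be even, so none exists.

No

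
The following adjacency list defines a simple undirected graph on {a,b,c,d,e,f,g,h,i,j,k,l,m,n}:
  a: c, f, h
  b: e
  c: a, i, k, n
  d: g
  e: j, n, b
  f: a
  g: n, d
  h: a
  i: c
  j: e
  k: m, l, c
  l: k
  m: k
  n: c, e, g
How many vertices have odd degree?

12

Degrees: a:3, b:1, c:4, d:1, e:3, f:1, g:2, h:1, i:1, j:1, k:3, l:1, m:1, n:3
Odd-degree vertices: a, b, d, e, f, h, i, j, k, l, m, n.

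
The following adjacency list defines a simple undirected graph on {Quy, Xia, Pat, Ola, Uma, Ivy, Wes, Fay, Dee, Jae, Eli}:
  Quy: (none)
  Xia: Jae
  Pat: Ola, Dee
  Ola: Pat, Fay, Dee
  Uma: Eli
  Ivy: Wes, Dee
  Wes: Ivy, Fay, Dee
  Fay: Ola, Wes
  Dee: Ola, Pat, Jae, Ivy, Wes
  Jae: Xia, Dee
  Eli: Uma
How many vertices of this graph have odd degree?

6

Degrees: Quy:0, Xia:1, Pat:2, Ola:3, Uma:1, Ivy:2, Wes:3, Fay:2, Dee:5, Jae:2, Eli:1
Odd-degree vertices: Xia, Ola, Uma, Wes, Dee, Eli.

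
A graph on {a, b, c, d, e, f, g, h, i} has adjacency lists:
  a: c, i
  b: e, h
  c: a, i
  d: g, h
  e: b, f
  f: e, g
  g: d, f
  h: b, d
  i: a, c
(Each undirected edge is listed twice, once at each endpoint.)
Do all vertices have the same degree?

Yes

Degrees: a:2, b:2, c:2, d:2, e:2, f:2, g:2, h:2, i:2
All degrees equal 2; the graph is regular.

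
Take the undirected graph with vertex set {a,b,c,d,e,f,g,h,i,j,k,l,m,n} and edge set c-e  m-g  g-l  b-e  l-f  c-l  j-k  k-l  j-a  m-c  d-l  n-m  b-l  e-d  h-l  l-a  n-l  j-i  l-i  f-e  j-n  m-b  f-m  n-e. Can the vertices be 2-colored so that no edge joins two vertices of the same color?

Partition the vertices as {e, j, l, m} vs {a, b, c, d, f, g, h, i, k, n}. Each listed edge has one endpoint in each part, so the graph is bipartite.

Yes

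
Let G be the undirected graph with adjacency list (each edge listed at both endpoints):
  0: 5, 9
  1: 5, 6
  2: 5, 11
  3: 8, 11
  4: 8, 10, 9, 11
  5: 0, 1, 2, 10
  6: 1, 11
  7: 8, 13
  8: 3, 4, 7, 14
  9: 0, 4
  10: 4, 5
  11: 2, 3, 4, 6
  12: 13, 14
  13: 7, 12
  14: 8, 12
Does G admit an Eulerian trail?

Yes

Degrees: 0:2, 1:2, 2:2, 3:2, 4:4, 5:4, 6:2, 7:2, 8:4, 9:2, 10:2, 11:4, 12:2, 13:2, 14:2
Odd-degree vertices: none (0 total).
The non-isolated vertices are connected and exactly 0 have odd degree, so an Eulerian trail exists.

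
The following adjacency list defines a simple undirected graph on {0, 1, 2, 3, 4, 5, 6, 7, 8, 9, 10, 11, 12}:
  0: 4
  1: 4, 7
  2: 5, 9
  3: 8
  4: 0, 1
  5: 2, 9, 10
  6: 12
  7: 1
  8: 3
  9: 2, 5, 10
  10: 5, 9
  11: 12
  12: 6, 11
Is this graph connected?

No

Component: {3, 8}
Component: {6, 11, 12}
Component: {0, 1, 4, 7}
Component: {2, 5, 9, 10}
There are 4 separate components, so the graph is not connected.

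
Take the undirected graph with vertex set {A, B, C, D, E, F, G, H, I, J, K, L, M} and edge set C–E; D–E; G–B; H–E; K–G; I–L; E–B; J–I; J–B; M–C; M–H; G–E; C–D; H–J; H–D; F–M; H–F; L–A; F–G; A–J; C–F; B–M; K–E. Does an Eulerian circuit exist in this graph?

No

Degrees: A:2, B:4, C:4, D:3, E:6, F:4, G:4, H:5, I:2, J:4, K:2, L:2, M:4
Vertices with odd degree: D, H. An Eulerian circuit requires all degrees even.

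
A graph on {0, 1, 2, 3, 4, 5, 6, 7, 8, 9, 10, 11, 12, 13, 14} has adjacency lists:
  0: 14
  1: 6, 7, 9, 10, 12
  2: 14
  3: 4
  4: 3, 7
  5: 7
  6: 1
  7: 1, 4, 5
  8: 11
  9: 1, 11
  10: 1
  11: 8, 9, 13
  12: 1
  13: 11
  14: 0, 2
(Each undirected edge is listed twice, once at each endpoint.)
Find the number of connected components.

2

Component: {0, 2, 14}
Component: {1, 3, 4, 5, 6, 7, 8, 9, 10, 11, 12, 13}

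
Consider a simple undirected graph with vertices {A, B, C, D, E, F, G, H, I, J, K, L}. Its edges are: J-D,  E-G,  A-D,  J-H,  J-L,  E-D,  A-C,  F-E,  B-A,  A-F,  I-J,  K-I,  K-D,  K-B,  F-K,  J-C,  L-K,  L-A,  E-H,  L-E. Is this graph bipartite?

Color {B, C, D, F, G, H, I, L} black and {A, E, J, K} white. No edge joins two same-colored vertices, so the graph is bipartite.

Yes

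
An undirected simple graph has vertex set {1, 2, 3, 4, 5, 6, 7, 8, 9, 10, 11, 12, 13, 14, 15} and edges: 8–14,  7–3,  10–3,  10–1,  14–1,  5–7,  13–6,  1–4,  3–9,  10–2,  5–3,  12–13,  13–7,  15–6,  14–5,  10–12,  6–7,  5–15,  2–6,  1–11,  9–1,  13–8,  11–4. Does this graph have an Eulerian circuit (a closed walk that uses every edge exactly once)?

Degrees: 1:5, 2:2, 3:4, 4:2, 5:4, 6:4, 7:4, 8:2, 9:2, 10:4, 11:2, 12:2, 13:4, 14:3, 15:2
1, 14 have odd degree; an Eulerian circuit needs every degree to be even, so none exists.

No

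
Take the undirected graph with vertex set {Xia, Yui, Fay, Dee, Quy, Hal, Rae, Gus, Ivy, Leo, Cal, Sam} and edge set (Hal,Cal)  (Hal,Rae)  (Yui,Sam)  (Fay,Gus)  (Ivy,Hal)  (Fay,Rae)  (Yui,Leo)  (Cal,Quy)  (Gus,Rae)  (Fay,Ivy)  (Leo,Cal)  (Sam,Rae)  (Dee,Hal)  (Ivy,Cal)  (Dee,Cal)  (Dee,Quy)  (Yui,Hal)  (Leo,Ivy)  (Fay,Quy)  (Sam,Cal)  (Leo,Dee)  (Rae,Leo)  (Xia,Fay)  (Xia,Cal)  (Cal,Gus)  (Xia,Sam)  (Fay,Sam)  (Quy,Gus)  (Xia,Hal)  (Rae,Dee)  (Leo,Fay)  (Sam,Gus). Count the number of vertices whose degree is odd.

Degrees: Xia:4, Yui:3, Fay:7, Dee:5, Quy:4, Hal:6, Rae:6, Gus:5, Ivy:4, Leo:6, Cal:8, Sam:6
Odd-degree vertices: Yui, Fay, Dee, Gus.

4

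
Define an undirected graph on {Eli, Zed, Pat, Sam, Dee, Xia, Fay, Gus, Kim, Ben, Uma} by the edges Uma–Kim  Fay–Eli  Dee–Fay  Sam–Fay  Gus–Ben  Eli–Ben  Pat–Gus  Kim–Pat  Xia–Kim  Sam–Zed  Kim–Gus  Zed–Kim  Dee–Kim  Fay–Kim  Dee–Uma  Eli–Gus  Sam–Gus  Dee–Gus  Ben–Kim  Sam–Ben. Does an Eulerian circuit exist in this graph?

No

Degrees: Eli:3, Zed:2, Pat:2, Sam:4, Dee:4, Xia:1, Fay:4, Gus:6, Kim:8, Ben:4, Uma:2
Vertices with odd degree: Eli, Xia. An Eulerian circuit requires all degrees even.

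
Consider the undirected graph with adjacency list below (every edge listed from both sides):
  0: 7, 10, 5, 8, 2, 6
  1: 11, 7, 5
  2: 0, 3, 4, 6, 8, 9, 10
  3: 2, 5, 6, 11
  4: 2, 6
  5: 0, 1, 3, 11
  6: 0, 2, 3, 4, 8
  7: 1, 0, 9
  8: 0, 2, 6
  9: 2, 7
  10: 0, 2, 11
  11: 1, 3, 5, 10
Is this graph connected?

A breadth-first search from 0 visits 0, 2, 10, 8, 5, 6, 7, 4, 9, 3, 11, 1 — all 12 vertices — so the graph is connected.

Yes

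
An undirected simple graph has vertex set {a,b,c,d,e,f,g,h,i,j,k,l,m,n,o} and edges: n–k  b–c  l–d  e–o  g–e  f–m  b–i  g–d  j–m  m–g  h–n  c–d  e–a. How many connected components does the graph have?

2

Component: {h, k, n}
Component: {a, b, c, d, e, f, g, i, j, l, m, o}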